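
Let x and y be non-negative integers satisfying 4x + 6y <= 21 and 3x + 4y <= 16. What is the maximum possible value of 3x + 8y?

(x,y)=(0,3) is feasible, giving 24.
(x,y)=(1,2) is feasible, giving 19.
(x,y)=(0,2) is feasible, giving 16.
The best lattice point is (0,3), giving 24.

24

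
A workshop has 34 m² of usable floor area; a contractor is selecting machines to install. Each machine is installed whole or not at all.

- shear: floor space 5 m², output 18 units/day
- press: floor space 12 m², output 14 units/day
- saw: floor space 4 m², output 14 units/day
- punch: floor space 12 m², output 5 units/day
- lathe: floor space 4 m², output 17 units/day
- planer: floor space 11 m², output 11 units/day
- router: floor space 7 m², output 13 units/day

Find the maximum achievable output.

Take shear, press, saw, lathe, and router: floor space 5 + 12 + 4 + 4 + 7 = 32 ≤ 34, output 18 + 14 + 14 + 17 + 13 = 76.
No other feasible combination does better.

76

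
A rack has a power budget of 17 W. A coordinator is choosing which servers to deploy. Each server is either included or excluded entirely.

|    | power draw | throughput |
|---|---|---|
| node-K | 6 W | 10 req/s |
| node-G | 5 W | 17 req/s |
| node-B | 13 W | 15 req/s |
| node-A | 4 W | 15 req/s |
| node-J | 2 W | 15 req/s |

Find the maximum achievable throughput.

This is a 0-1 knapsack instance.
node-G + node-A + node-J: power draw 5 + 4 + 2 = 11 ≤ 17, throughput 17 + 15 + 15 = 47.
node-K + node-G + node-A + node-J: power draw 6 + 5 + 4 + 2 = 17 ≤ 17, throughput 10 + 17 + 15 + 15 = 57.
node-K + node-G + node-J: power draw 6 + 5 + 2 = 13 ≤ 17, throughput 10 + 17 + 15 = 42.
Best is node-K, node-G, node-A, and node-J with total throughput 57.

57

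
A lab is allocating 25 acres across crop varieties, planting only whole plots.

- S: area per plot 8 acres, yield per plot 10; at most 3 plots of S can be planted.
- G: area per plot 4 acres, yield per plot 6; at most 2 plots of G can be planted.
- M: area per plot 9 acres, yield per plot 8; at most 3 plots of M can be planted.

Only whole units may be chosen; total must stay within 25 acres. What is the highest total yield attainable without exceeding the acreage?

Take 2×S and 2×G: area 24 ≤ 25, yield 2·10 + 2·6 = 32.
G has the best ratio (6/4) and is taken to its limit of 2; remaining capacity is filled optimally with the others.

32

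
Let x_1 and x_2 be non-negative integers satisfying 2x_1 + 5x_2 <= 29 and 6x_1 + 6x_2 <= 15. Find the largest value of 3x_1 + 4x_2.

The continuous relaxation peaks at (0, 2.5) with value 10.00; rounding to a feasible lattice point costs some objective.
(x_1,x_2)=(0,2): 2·0+5·2=10≤29, 6·0+6·2=12≤15, objective 8.
(x_1,x_2)=(1,1): 2·1+5·1=7≤29, 6·1+6·1=12≤15, objective 7.
(x_1,x_2)=(0,1): 2·0+5·1=5≤29, 6·0+6·1=6≤15, objective 4.
No feasible integer point exceeds 8.

8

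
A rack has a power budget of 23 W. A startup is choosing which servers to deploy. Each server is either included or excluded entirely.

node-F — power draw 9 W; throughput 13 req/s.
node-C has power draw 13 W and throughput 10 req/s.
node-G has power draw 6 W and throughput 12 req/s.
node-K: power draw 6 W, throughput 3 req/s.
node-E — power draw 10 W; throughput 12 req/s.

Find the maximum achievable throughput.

Allowing fractional choices, the relaxed optimum would be about 34.6, but servers are indivisible.
node-F + node-G + node-K: power draw 9 + 6 + 6 = 21 ≤ 23, throughput 13 + 12 + 3 = 28.
node-G + node-K + node-E: power draw 6 + 6 + 10 = 22 ≤ 23, throughput 12 + 3 + 12 = 27.
node-F + node-G: power draw 9 + 6 = 15 ≤ 23, throughput 13 + 12 = 25.
Best is node-F, node-G, and node-K with total throughput 28.

28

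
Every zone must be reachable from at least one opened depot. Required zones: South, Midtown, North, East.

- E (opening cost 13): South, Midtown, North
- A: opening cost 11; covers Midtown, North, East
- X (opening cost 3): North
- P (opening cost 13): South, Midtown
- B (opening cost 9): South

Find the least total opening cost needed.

20

The greedy cost-per-new-zone heuristic would pick X, A, and B for 23, but a cheaper cover exists.
Choose A and B: together they cover South, Midtown, North, East — every zone.
Total opening cost: 11 + 9 = 20.
No cover costs less than 20.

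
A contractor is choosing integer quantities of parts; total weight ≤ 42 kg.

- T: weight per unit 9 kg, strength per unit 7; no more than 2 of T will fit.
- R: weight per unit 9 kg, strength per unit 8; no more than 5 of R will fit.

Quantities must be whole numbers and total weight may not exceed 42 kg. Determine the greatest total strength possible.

4×R: weight 36 ≤ 42, strength 4·8 = 32.
1×T and 3×R: weight 36 ≤ 42, strength 1·7 + 3·8 = 31.
Best is 32.

32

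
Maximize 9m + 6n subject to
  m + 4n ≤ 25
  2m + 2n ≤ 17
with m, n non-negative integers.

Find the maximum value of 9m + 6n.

72

Relaxing integrality, the LP optimum is 76.50 at (m,n) = (8.5, 0), which is not an integer point.
(m,n)=(8,0): 1·8+4·0=8≤25, 2·8+2·0=16≤17, objective 72.
(m,n)=(7,1): 1·7+4·1=11≤25, 2·7+2·1=16≤17, objective 69.
(m,n)=(7,0): 1·7+4·0=7≤25, 2·7+2·0=14≤17, objective 63.
The best lattice point is (8,0), giving 72.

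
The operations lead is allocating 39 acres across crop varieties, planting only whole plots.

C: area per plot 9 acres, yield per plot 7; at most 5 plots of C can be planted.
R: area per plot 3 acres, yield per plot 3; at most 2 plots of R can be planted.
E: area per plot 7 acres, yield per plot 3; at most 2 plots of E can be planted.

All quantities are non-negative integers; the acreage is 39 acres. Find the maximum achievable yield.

R has the best ratio (3/3); taking only R gives at most 2×3 = 6 (stopped by the supply cap of 2).
Mixing does better — 4×C and 1×R: area 39 ≤ 39, yield 4·7 + 1·3 = 31.

31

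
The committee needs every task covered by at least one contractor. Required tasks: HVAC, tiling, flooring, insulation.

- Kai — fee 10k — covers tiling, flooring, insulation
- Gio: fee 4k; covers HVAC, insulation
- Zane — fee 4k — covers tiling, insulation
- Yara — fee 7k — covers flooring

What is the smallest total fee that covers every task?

The greedy cost-per-new-task heuristic would pick Gio, Zane, and Yara for 15, but a cheaper cover exists.
Choose Kai and Gio: together they cover HVAC, tiling, flooring, insulation — every task.
Total fee: 10 + 4 = 14.
No cover costs less than 14.

14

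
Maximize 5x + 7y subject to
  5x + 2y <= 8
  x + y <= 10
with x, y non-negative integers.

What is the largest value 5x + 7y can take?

28

(x,y)=(0,4): 5·0+2·4=8≤8, 1·0+1·4=4≤10, objective 28.
(x,y)=(0,3): 5·0+2·3=6≤8, 1·0+1·3=3≤10, objective 21.
No feasible integer point exceeds 28.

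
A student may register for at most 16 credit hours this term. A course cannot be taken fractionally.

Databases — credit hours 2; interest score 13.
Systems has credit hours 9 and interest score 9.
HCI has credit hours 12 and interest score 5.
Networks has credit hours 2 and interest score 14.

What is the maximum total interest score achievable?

Take Databases, Systems, and Networks: credit hours 2 + 9 + 2 = 13 ≤ 16, interest score 13 + 9 + 14 = 36.
No other feasible combination does better.

36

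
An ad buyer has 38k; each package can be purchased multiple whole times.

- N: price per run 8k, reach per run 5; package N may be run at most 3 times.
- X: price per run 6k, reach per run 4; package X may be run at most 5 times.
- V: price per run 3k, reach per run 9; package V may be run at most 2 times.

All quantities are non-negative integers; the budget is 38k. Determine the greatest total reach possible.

39

Take 1×N, 4×X, and 2×V: price 38 ≤ 38, reach 1·5 + 4·4 + 2·9 = 39.
V has the best ratio (9/3) and is taken to its limit of 2; remaining capacity is filled optimally with the others.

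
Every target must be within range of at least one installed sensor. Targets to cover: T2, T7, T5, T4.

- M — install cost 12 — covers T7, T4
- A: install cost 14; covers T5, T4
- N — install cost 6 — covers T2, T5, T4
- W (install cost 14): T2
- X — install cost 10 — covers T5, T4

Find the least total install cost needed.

Choose M and N: together they cover T2, T7, T5, T4 — every target.
Total install cost: 12 + 6 = 18.
No cover costs less than 18.

18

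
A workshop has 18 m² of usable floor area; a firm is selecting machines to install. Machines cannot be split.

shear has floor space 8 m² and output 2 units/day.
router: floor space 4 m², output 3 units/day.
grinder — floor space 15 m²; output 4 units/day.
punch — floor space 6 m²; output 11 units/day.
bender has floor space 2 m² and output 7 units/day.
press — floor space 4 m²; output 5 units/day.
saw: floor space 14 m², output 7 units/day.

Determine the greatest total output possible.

26

Allowing fractional choices, the relaxed optimum would be about 27.0, but machines are indivisible.
punch + bender + press: floor space 6 + 2 + 4 = 12 ≤ 18, output 11 + 7 + 5 = 23.
router + punch + bender + press: floor space 4 + 6 + 2 + 4 = 16 ≤ 18, output 3 + 11 + 7 + 5 = 26.
Best is router, punch, bender, and press with total output 26.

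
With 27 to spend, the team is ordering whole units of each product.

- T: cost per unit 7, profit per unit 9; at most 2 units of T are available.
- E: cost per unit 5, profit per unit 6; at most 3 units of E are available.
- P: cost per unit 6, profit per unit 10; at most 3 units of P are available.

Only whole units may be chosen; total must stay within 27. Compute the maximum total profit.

39

3×E and 2×P: cost 27 ≤ 27, profit 3·6 + 2·10 = 38.
1×T and 3×P: cost 25 ≤ 27, profit 1·9 + 3·10 = 39.
Best is 39.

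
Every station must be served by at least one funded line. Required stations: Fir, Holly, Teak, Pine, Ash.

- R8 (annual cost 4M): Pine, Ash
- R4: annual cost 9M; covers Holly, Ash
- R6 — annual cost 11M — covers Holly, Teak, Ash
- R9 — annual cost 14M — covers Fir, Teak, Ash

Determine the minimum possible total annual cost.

27

This is a weighted set-cover instance.
Choose R8, R4, and R9: together they cover Fir, Holly, Teak, Pine, Ash — every station.
Total annual cost: 4 + 9 + 14 = 27.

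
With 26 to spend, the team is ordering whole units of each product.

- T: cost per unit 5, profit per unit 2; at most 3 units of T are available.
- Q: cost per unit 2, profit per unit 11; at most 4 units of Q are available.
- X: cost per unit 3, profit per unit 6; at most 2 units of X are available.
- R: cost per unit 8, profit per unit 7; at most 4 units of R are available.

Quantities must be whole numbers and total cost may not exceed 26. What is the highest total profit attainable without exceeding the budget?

Take 4×Q, 2×X, and 1×R: cost 22 ≤ 26, profit 4·11 + 2·6 + 1·7 = 63.
Q has the best ratio (11/2) and is taken to its limit of 4; remaining capacity is filled optimally with the others.

63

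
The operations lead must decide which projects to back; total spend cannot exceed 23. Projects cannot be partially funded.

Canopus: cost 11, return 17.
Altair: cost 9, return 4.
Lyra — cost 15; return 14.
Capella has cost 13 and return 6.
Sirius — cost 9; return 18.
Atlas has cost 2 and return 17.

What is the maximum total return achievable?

52

Allowing fractional choices, the relaxed optimum would be about 52.9, but projects are indivisible.
Canopus + Sirius + Atlas: cost 11 + 9 + 2 = 22 ≤ 23, return 17 + 18 + 17 = 52.
Altair + Sirius + Atlas: cost 9 + 9 + 2 = 20 ≤ 23, return 4 + 18 + 17 = 39.
Best is Canopus, Sirius, and Atlas with total return 52.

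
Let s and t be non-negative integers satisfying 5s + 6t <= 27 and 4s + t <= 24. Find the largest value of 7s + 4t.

35

Relaxing integrality, the LP optimum is 37.80 at (s,t) = (5.4, 0), which is not an integer point.
(s,t)=(5,0): 5·5+6·0=25≤27, 4·5+1·0=20≤24, objective 35.
(s,t)=(4,1): 5·4+6·1=26≤27, 4·4+1·1=17≤24, objective 32.
(s,t)=(4,0): 5·4+6·0=20≤27, 4·4+1·0=16≤24, objective 28.
No feasible integer point exceeds 35.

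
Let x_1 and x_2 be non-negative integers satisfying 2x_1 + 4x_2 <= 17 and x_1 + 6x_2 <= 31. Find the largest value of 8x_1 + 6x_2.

64

(x_1,x_2)=(8,0): 2·8+4·0=16≤17, 1·8+6·0=8≤31, objective 64.
(x_1,x_2)=(7,0): 2·7+4·0=14≤17, 1·7+6·0=7≤31, objective 56.
Maximum is 64 at (x_1,x_2)=(8,0).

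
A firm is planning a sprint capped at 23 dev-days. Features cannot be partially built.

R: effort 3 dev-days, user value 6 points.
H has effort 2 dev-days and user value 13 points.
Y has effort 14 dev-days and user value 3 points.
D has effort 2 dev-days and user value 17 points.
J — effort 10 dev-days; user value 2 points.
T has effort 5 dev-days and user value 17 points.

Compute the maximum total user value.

55

Take R, H, D, J, and T: effort 3 + 2 + 2 + 10 + 5 = 22 ≤ 23, user value 6 + 13 + 17 + 2 + 17 = 55.
No other feasible combination does better.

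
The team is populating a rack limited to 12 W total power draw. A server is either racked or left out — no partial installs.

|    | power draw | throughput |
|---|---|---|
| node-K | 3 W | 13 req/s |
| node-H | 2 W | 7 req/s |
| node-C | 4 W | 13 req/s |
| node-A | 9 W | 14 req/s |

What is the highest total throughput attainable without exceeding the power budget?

Allowing fractional choices, the relaxed optimum would be about 37.7, but servers are indivisible.
node-K + node-H + node-C: power draw 3 + 2 + 4 = 9 ≤ 12, throughput 13 + 7 + 13 = 33.
node-K + node-C: power draw 3 + 4 = 7 ≤ 12, throughput 13 + 13 = 26.
node-K + node-A: power draw 3 + 9 = 12 ≤ 12, throughput 13 + 14 = 27.
Best is node-K, node-H, and node-C with total throughput 33.

33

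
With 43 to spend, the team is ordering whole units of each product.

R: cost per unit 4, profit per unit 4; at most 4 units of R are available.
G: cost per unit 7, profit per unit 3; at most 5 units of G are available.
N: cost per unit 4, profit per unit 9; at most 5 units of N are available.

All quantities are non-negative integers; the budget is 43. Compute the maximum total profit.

This is a bounded integer knapsack.
4×R, 1×G, and 5×N: cost 43 ≤ 43, profit 4·4 + 1·3 + 5·9 = 64.
4×R and 5×N: cost 36 ≤ 43, profit 4·4 + 5·9 = 61.
Best is 64.

64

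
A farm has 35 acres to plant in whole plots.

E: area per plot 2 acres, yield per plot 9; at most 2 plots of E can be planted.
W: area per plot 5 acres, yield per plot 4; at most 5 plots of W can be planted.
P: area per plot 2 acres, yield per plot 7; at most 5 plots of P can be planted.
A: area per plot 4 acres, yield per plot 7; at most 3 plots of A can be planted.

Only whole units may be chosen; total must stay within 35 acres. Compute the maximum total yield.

78

This is a bounded integer knapsack.
2×E, 1×W, 5×P, and 3×A: area 31 ≤ 35, yield 2·9 + 1·4 + 5·7 + 3·7 = 78.
2×E, 2×W, 4×P, and 3×A: area 34 ≤ 35, yield 2·9 + 2·4 + 4·7 + 3·7 = 75.
Best is 78.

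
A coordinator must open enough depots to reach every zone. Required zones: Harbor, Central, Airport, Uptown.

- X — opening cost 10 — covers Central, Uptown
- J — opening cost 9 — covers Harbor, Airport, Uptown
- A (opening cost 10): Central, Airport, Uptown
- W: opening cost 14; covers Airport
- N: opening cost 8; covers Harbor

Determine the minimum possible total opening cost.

18

This is an integer covering problem.
The greedy cost-per-new-zone heuristic would pick J and X for 19, but a cheaper cover exists.
Choose A and N: together they cover Harbor, Central, Airport, Uptown — every zone.
Total opening cost: 10 + 8 = 18.
No cover costs less than 18.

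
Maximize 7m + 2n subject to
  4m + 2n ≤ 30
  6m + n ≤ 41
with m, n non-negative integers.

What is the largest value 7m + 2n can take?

The continuous relaxation peaks at (6.5, 2) with value 49.50; rounding to a feasible lattice point costs some objective.
(m,n)=(6,3): 4·6+2·3=30≤30, 6·6+1·3=39≤41, objective 48.
(m,n)=(6,2): 4·6+2·2=28≤30, 6·6+1·2=38≤41, objective 46.
(m,n)=(6,1): 4·6+2·1=26≤30, 6·6+1·1=37≤41, objective 44.
The best lattice point is (6,3), giving 48.

48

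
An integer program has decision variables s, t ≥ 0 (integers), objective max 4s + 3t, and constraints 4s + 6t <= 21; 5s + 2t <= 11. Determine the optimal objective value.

Relaxing integrality, the LP optimum is 12.68 at (s,t) = (1.09, 2.77), which is not an integer point.
(s,t)=(1,2): 4·1+6·2=16≤21, 5·1+2·2=9≤11, objective 10.
(s,t)=(0,3): 4·0+6·3=18≤21, 5·0+2·3=6≤11, objective 9.
(s,t)=(1,1): 4·1+6·1=10≤21, 5·1+2·1=7≤11, objective 7.
(s,t)=(0,2): 4·0+6·2=12≤21, 5·0+2·2=4≤11, objective 6.
The best lattice point is (1,2), giving 10.

10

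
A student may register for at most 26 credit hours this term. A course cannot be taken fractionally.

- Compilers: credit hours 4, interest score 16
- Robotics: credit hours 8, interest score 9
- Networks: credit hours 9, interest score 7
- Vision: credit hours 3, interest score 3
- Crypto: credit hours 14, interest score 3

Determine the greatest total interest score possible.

Treat it as a binary knapsack problem.
Compilers + Robotics + Networks + Vision: credit hours 4 + 8 + 9 + 3 = 24 ≤ 26, interest score 16 + 9 + 7 + 3 = 35.
Compilers + Robotics + Networks: credit hours 4 + 8 + 9 = 21 ≤ 26, interest score 16 + 9 + 7 = 32.
Best is Compilers, Robotics, Networks, and Vision with total interest score 35.

35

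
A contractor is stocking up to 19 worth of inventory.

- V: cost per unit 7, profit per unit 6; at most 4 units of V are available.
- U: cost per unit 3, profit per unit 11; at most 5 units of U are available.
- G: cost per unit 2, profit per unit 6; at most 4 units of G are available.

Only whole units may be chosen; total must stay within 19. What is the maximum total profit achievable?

Take 5×U and 2×G: cost 19 ≤ 19, profit 5·11 + 2·6 = 67.
U has the best ratio (11/3) and is taken to its limit of 5; remaining capacity is filled optimally with the others.

67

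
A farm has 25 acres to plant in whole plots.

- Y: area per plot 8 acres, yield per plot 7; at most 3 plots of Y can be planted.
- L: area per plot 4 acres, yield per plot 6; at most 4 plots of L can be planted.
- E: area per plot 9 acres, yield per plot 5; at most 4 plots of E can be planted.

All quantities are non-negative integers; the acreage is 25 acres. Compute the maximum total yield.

31

4×L and 1×E: area 25 ≤ 25, yield 4·6 + 1·5 = 29.
1×Y and 4×L: area 24 ≤ 25, yield 1·7 + 4·6 = 31.
Best is 31.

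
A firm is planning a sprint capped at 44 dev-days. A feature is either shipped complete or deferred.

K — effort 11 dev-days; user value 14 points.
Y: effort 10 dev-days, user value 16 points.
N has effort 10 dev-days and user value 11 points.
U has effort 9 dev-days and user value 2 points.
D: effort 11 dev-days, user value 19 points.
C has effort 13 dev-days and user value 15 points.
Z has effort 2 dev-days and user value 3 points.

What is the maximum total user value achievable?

63

Allowing fractional choices, the relaxed optimum would be about 63.5, but features are indivisible.
Y + N + D + C: effort 10 + 10 + 11 + 13 = 44 ≤ 44, user value 16 + 11 + 19 + 15 = 61.
K + Y + N + D + Z: effort 11 + 10 + 10 + 11 + 2 = 44 ≤ 44, user value 14 + 16 + 11 + 19 + 3 = 63.
K + Y + N + D: effort 11 + 10 + 10 + 11 = 42 ≤ 44, user value 14 + 16 + 11 + 19 = 60.
Best is K, Y, N, D, and Z with total user value 63.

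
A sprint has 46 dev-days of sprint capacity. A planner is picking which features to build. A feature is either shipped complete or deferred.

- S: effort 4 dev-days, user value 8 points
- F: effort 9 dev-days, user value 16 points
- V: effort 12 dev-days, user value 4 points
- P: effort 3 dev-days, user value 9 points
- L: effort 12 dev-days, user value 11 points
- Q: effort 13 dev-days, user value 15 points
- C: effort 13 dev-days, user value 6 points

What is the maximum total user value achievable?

Take S, F, P, L, and Q: effort 4 + 9 + 3 + 12 + 13 = 41 ≤ 46, user value 8 + 16 + 9 + 11 + 15 = 59.
No other feasible combination does better.

59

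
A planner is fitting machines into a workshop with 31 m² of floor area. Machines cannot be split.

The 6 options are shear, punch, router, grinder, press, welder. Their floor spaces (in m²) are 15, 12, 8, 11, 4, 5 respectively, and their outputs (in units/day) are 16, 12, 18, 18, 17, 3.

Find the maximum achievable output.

56

router + grinder + press: floor space 8 + 11 + 4 = 23 ≤ 31, output 18 + 18 + 17 = 53.
router + grinder + press + welder: floor space 8 + 11 + 4 + 5 = 28 ≤ 31, output 18 + 18 + 17 + 3 = 56.
Best is router, grinder, press, and welder with total output 56.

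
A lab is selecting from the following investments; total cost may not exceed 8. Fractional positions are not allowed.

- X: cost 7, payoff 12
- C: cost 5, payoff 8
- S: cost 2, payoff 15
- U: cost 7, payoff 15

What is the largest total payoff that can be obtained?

Allowing fractional choices, the relaxed optimum would be about 27.9, but investments are indivisible.
C + S: cost 5 + 2 = 7 ≤ 8, payoff 8 + 15 = 23.
U: cost 7 ≤ 8, payoff 15.
S: cost 2 ≤ 8, payoff 15.
Best is C and S with total payoff 23.

23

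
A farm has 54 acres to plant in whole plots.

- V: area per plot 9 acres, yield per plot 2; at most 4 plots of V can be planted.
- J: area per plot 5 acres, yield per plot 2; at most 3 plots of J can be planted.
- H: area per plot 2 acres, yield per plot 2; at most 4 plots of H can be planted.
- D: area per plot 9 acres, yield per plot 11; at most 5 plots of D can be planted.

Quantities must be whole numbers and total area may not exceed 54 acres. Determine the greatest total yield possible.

4×H and 5×D: area 53 ≤ 54, yield 4·2 + 5·11 = 63.
3×H and 5×D: area 51 ≤ 54, yield 3·2 + 5·11 = 61.
Best is 63.

63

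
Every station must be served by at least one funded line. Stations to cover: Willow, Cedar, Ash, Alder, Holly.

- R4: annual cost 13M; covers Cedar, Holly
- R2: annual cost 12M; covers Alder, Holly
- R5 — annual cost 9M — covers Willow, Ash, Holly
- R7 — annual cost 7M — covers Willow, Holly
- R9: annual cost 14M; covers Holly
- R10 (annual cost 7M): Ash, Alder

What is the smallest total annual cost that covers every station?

The greedy cost-per-new-station heuristic would pick R5, R10, and R4 for 29, but a cheaper cover exists.
Choose R4, R7, and R10: together they cover Willow, Cedar, Ash, Alder, Holly — every station.
Total annual cost: 13 + 7 + 7 = 27.
No cover costs less than 27.

27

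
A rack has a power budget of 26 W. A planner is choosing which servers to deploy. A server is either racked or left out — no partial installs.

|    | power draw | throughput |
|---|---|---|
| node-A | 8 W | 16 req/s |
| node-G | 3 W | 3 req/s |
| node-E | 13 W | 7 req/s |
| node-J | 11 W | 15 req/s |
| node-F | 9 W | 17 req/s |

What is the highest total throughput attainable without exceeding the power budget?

This is an integer program with binary decision variables.
node-A + node-G + node-F: power draw 8 + 3 + 9 = 20 ≤ 26, throughput 16 + 3 + 17 = 36.
node-G + node-J + node-F: power draw 3 + 11 + 9 = 23 ≤ 26, throughput 3 + 15 + 17 = 35.
Best is node-A, node-G, and node-F with total throughput 36.

36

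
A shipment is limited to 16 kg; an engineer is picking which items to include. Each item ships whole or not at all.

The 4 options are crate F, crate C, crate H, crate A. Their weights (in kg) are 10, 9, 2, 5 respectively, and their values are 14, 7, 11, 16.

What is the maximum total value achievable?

crate F + crate A: weight 10 + 5 = 15 ≤ 16, value 14 + 16 = 30.
crate H + crate A: weight 2 + 5 = 7 ≤ 16, value 11 + 16 = 27.
crate C + crate H + crate A: weight 9 + 2 + 5 = 16 ≤ 16, value 7 + 11 + 16 = 34.
Best is crate C, crate H, and crate A with total value 34.

34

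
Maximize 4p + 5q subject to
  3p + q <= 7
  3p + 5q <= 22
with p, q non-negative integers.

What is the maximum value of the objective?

20

The continuous relaxation peaks at (1.08, 3.75) with value 23.08; rounding to a feasible lattice point costs some objective.
(p,q)=(0,4): 3·0+1·4=4≤7, 3·0+5·4=20≤22, objective 20.
(p,q)=(1,3): 3·1+1·3=6≤7, 3·1+5·3=18≤22, objective 19.
(p,q)=(0,3): 3·0+1·3=3≤7, 3·0+5·3=15≤22, objective 15.
No feasible integer point exceeds 20.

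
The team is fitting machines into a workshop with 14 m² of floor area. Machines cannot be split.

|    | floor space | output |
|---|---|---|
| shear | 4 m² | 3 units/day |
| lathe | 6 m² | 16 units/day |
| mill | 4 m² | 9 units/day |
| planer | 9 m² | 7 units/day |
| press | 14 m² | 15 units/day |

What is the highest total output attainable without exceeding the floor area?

28

Take shear, lathe, and mill: floor space 4 + 6 + 4 = 14 ≤ 14, output 3 + 16 + 9 = 28.
No other feasible combination does better.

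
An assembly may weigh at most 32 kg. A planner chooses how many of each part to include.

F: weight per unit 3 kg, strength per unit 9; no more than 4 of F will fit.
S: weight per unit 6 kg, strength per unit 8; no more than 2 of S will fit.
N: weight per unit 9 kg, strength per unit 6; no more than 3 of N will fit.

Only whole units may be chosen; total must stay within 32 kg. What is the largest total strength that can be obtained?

52

This is a bounded integer knapsack.
4×F, 1×S, and 1×N: weight 27 ≤ 32, strength 4·9 + 1·8 + 1·6 = 50.
4×F and 2×S: weight 24 ≤ 32, strength 4·9 + 2·8 = 52.
Best is 52.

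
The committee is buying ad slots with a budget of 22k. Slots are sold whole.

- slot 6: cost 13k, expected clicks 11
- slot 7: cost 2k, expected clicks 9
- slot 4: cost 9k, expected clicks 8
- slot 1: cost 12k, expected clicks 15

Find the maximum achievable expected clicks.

Allowing fractional choices, the relaxed optimum would be about 31.1, but ad slots are indivisible.
slot 7 + slot 1: cost 2 + 12 = 14 ≤ 22, expected clicks 9 + 15 = 24.
slot 4 + slot 1: cost 9 + 12 = 21 ≤ 22, expected clicks 8 + 15 = 23.
Best is slot 7 and slot 1 with total expected clicks 24.

24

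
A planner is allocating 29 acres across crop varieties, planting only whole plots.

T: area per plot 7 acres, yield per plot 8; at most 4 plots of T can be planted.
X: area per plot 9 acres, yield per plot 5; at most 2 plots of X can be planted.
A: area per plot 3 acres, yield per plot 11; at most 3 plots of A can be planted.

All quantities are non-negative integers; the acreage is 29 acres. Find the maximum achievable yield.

49

A has the best ratio (11/3); taking only A gives at most 3×11 = 33 (stopped by the supply cap of 3).
Mixing does better — 2×T and 3×A: area 23 ≤ 29, yield 2·8 + 3·11 = 49.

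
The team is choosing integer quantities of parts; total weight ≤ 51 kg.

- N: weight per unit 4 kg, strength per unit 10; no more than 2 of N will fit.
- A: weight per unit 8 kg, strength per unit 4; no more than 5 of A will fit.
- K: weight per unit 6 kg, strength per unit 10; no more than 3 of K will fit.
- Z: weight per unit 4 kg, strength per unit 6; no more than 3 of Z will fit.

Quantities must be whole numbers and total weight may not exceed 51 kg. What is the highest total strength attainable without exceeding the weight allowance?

72

2×N, 2×A, 3×K, and 2×Z: weight 50 ≤ 51, strength 2·10 + 2·4 + 3·10 + 2·6 = 70.
2×N, 1×A, 3×K, and 3×Z: weight 46 ≤ 51, strength 2·10 + 1·4 + 3·10 + 3·6 = 72.
Best is 72.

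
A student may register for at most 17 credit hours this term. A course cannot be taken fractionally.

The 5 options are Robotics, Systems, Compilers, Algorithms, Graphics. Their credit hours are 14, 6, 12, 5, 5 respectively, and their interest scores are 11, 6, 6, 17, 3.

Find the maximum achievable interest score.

Allowing fractional choices, the relaxed optimum would be about 27.7, but courses are indivisible.
Compilers + Algorithms: credit hours 12 + 5 = 17 ≤ 17, interest score 6 + 17 = 23.
Systems + Algorithms: credit hours 6 + 5 = 11 ≤ 17, interest score 6 + 17 = 23.
Systems + Algorithms + Graphics: credit hours 6 + 5 + 5 = 16 ≤ 17, interest score 6 + 17 + 3 = 26.
Best is Systems, Algorithms, and Graphics with total interest score 26.

26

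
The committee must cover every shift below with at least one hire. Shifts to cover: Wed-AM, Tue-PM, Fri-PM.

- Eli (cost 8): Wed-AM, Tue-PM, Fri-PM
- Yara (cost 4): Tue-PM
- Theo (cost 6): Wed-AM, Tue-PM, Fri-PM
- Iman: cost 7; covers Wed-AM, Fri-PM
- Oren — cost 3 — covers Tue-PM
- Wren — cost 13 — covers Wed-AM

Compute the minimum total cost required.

This is an integer covering problem.
Theo alone covers Wed-AM, Tue-PM, Fri-PM — every shift.
Total cost: 6.
No cover costs less than 6.

6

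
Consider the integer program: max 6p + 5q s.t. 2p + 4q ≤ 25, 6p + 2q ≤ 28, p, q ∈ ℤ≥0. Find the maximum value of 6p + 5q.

38

(p,q)=(3,4): 2·3+4·4=22≤25, 6·3+2·4=26≤28, objective 38.
(p,q)=(2,5): 2·2+4·5=24≤25, 6·2+2·5=22≤28, objective 37.
Maximum is 38 at (p,q)=(3,4).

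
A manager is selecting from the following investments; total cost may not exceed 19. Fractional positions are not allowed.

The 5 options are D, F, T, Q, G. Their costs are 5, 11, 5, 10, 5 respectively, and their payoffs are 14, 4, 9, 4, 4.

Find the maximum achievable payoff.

D + T + G: cost 5 + 5 + 5 = 15 ≤ 19, payoff 14 + 9 + 4 = 27.
D + G: cost 5 + 5 = 10 ≤ 19, payoff 14 + 4 = 18.
D + T: cost 5 + 5 = 10 ≤ 19, payoff 14 + 9 = 23.
Best is D, T, and G with total payoff 27.

27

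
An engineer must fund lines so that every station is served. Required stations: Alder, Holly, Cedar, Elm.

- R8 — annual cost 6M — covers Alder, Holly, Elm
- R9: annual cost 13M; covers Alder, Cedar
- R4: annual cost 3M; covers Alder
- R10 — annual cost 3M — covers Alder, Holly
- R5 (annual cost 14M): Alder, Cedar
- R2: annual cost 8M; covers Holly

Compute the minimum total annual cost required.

This is a weighted set-cover instance.
Choose R8 and R9: together they cover Alder, Holly, Cedar, Elm — every station.
Total annual cost: 6 + 13 = 19.

19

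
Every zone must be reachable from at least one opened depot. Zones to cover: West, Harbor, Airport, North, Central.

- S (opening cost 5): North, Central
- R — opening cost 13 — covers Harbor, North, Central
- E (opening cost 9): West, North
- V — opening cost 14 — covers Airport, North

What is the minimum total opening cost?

Choose R, E, and V: together they cover West, Harbor, Airport, North, Central — every zone.
Total opening cost: 13 + 9 + 14 = 36.

36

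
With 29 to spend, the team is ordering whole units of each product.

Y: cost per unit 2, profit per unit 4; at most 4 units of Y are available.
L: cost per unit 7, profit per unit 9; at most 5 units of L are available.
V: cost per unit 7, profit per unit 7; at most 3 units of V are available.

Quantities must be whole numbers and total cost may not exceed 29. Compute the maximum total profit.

Y has the best ratio (4/2); taking only Y gives at most 4×4 = 16 (stopped by the supply cap of 4).
Mixing does better — 4×Y and 3×L: cost 29 ≤ 29, profit 4·4 + 3·9 = 43.

43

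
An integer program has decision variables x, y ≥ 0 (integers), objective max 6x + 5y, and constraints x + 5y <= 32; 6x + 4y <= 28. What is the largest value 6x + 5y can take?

(x,y)=(2,4) is feasible, giving 32.
(x,y)=(1,5) is feasible, giving 31.
(x,y)=(0,6) is feasible, giving 30.
Maximum is 32 at (x,y)=(2,4).

32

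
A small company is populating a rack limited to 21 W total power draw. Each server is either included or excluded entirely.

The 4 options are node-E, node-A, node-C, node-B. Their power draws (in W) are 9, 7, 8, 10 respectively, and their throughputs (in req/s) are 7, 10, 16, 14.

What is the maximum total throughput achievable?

Treat it as a binary knapsack problem.
Allowing fractional choices, the relaxed optimum would be about 34.4, but servers are indivisible.
node-C + node-B: power draw 8 + 10 = 18 ≤ 21, throughput 16 + 14 = 30.
node-A + node-C: power draw 7 + 8 = 15 ≤ 21, throughput 10 + 16 = 26.
node-A + node-B: power draw 7 + 10 = 17 ≤ 21, throughput 10 + 14 = 24.
Best is node-C and node-B with total throughput 30.

30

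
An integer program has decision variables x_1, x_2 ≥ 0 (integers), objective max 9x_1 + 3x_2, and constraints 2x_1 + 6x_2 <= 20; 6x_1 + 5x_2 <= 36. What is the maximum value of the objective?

54

(x_1,x_2)=(6,0): 2·6+6·0=12≤20, 6·6+5·0=36≤36, objective 54.
(x_1,x_2)=(5,1): 2·5+6·1=16≤20, 6·5+5·1=35≤36, objective 48.
(x_1,x_2)=(5,0): 2·5+6·0=10≤20, 6·5+5·0=30≤36, objective 45.
No feasible integer point exceeds 54.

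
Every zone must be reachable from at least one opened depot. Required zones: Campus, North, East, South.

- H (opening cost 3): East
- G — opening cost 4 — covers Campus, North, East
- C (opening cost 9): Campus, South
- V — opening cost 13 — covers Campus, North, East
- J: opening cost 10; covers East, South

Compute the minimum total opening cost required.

Choose G and C: together they cover Campus, North, East, South — every zone.
Total opening cost: 4 + 9 = 13.

13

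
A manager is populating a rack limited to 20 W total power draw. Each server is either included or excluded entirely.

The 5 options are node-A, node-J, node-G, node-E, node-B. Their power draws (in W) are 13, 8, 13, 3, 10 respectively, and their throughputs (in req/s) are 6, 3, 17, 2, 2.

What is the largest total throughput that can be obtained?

node-G + node-E: power draw 13 + 3 = 16 ≤ 20, throughput 17 + 2 = 19.
node-G: power draw 13 ≤ 20, throughput 17.
Best is node-G and node-E with total throughput 19.

19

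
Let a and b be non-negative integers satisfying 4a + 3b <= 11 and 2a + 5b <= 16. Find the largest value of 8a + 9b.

Relaxing integrality, the LP optimum is 31.00 at (a,b) = (0.5, 3), which is not an integer point.
(a,b)=(0,3): 4·0+3·3=9≤11, 2·0+5·3=15≤16, objective 27.
(a,b)=(1,2): 4·1+3·2=10≤11, 2·1+5·2=12≤16, objective 26.
Maximum is 27 at (a,b)=(0,3).

27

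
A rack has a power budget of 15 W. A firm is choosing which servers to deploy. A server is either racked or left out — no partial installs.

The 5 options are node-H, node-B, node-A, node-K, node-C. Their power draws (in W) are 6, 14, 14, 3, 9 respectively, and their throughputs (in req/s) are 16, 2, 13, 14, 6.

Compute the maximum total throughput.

Take node-H and node-K: power draw 6 + 3 = 9 ≤ 15, throughput 16 + 14 = 30.
No other feasible combination does better.

30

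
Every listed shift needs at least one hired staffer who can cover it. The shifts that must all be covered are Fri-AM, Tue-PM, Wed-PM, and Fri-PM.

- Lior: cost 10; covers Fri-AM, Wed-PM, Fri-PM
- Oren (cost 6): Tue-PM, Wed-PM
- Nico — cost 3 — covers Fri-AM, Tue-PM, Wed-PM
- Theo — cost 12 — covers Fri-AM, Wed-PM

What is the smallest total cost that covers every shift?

Choose Lior and Nico: together they cover Fri-AM, Tue-PM, Wed-PM, Fri-PM — every shift.
Total cost: 10 + 3 = 13.
No cover costs less than 13.

13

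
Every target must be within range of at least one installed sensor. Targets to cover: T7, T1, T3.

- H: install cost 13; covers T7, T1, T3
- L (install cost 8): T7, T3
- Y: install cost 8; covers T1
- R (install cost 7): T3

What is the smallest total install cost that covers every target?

13

H alone covers T7, T1, T3 — every target.
Total install cost: 13.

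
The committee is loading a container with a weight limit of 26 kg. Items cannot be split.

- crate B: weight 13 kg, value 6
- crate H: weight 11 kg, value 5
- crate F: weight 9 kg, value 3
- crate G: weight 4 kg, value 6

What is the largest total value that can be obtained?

15

Allowing fractional choices, the relaxed optimum would be about 16.1, but items are indivisible.
crate H + crate F + crate G: weight 11 + 9 + 4 = 24 ≤ 26, value 5 + 3 + 6 = 14.
crate B + crate F + crate G: weight 13 + 9 + 4 = 26 ≤ 26, value 6 + 3 + 6 = 15.
Best is crate B, crate F, and crate G with total value 15.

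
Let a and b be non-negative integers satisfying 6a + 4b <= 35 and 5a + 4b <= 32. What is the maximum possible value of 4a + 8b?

(a,b)=(0,8): 6·0+4·8=32≤35, 5·0+4·8=32≤32, objective 64.
(a,b)=(0,7): 6·0+4·7=28≤35, 5·0+4·7=28≤32, objective 56.
The best lattice point is (0,8), giving 64.

64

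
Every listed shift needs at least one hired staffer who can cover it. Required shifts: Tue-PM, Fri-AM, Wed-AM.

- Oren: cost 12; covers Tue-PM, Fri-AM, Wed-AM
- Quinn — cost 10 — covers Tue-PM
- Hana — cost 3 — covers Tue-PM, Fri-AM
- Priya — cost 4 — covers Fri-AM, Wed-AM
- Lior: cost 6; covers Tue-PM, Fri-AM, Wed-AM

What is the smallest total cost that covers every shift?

Lior alone covers Tue-PM, Fri-AM, Wed-AM — every shift.
Total cost: 6.

6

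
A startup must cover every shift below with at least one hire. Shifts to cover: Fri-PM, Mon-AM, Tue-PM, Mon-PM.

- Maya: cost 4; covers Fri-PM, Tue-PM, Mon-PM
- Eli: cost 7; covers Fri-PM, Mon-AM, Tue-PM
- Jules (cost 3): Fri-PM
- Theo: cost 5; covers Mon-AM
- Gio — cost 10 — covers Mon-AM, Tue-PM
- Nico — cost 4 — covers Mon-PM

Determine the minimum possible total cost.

9

Choose Maya and Theo: together they cover Fri-PM, Mon-AM, Tue-PM, Mon-PM — every shift.
Total cost: 4 + 5 = 9.
No cover costs less than 9.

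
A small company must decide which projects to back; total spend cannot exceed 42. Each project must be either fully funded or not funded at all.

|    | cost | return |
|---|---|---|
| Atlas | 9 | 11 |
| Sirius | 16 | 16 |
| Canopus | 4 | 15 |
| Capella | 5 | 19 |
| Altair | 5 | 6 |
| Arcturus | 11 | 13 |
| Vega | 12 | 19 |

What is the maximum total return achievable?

77

Allowing fractional choices, the relaxed optimum would be about 78.3, but projects are indivisible.
Sirius + Canopus + Capella + Altair + Vega: cost 16 + 4 + 5 + 5 + 12 = 42 ≤ 42, return 16 + 15 + 19 + 6 + 19 = 75.
Atlas + Canopus + Capella + Arcturus + Vega: cost 9 + 4 + 5 + 11 + 12 = 41 ≤ 42, return 11 + 15 + 19 + 13 + 19 = 77.
Best is Atlas, Canopus, Capella, Arcturus, and Vega with total return 77.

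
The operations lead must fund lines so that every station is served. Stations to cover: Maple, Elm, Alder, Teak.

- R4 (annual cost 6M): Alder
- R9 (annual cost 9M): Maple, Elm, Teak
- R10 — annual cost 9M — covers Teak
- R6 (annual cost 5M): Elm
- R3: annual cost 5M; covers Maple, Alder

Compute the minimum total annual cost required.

Choose R9 and R3: together they cover Maple, Elm, Alder, Teak — every station.
Total annual cost: 9 + 5 = 14.

14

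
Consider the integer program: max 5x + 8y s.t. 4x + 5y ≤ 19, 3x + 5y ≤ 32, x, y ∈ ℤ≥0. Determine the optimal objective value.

Relaxing integrality, the LP optimum is 30.40 at (x,y) = (0, 3.8), which is not an integer point.
(x,y)=(1,3): 4·1+5·3=19≤19, 3·1+5·3=18≤32, objective 29.
(x,y)=(2,2): 4·2+5·2=18≤19, 3·2+5·2=16≤32, objective 26.
(x,y)=(0,3): 4·0+5·3=15≤19, 3·0+5·3=15≤32, objective 24.
The best lattice point is (1,3), giving 29.

29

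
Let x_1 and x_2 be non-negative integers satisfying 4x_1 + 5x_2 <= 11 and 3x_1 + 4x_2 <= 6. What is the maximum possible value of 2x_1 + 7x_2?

(x_1,x_2)=(0,1): 4·0+5·1=5≤11, 3·0+4·1=4≤6, objective 7.
(x_1,x_2)=(1,0): 4·1+5·0=4≤11, 3·1+4·0=3≤6, objective 2.
(x_1,x_2)=(0,0): 4·0+5·0=0≤11, 3·0+4·0=0≤6, objective 0.
The best lattice point is (0,1), giving 7.

7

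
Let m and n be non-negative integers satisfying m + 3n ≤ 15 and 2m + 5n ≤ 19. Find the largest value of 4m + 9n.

The continuous relaxation peaks at (9.5, 0) with value 38.00; rounding to a feasible lattice point costs some objective.
(m,n)=(7,1): 1·7+3·1=10≤15, 2·7+5·1=19≤19, objective 37.
(m,n)=(9,0): 1·9+3·0=9≤15, 2·9+5·0=18≤19, objective 36.
(m,n)=(6,1): 1·6+3·1=9≤15, 2·6+5·1=17≤19, objective 33.
(m,n)=(8,0): 1·8+3·0=8≤15, 2·8+5·0=16≤19, objective 32.
No feasible integer point exceeds 37.

37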